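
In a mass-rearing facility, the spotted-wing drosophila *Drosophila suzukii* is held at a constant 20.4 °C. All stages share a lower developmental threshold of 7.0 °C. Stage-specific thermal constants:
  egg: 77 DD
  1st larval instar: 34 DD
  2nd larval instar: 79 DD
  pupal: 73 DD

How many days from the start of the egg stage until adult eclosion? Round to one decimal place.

19.6 days

Daily accumulation at 20.4 °C = 20.4 − 7.0 = 13.4 DD/day.
Total K = 77 + 34 + 79 + 73 = 263 DD.
Total duration = 263 / 13.4 = 19.627 ≈ 19.6 days.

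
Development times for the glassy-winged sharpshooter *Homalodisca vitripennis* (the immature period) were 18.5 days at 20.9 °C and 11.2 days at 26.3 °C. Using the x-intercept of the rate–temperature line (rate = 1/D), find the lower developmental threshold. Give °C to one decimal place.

12.6 °C

Equal thermal constants: D₁(T₁ − T_b) = D₂(T₂ − T_b).
18.5·(20.9 − T_b) = 11.2·(26.3 − T_b)
T_b = (18.5·20.9 − 11.2·26.3) / (18.5 − 11.2) = 92.09 / 7.3 = 12.615 °C ≈ 12.6 °C.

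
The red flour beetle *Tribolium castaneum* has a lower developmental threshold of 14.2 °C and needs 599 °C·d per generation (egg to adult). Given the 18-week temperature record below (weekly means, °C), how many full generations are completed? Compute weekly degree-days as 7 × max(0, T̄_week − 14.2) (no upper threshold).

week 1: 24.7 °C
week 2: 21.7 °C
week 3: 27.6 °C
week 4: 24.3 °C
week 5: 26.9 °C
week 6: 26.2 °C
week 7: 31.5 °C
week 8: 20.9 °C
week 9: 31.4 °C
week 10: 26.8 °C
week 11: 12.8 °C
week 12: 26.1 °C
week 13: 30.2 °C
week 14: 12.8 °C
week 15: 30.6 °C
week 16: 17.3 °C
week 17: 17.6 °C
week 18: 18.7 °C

Weekly DD (7 × max(0, T̄ − 14.2)): 73.5, 52.5, 93.8, 70.7, 88.9, 84.0, 121.1, 46.9, 120.4, 88.2, 0.0, 83.3, 112.0, 0.0, 114.8, 21.7, 23.8, 31.5.
Season total = 1227.1 DD.
Complete generations = ⌊1227.1 / 599⌋ = 2.

2 generations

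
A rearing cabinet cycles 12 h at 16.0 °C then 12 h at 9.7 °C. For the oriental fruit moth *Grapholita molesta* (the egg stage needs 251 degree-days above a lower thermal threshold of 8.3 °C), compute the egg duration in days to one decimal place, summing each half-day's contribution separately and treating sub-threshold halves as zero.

Day half: max(0, 16.0 − 8.3) × 0.5 = 7.7 × 0.5 = 3.85 DD.
Night half: max(0, 9.7 − 8.3) × 0.5 = 1.4 × 0.5 = 0.70 DD.
Per 24 h: 4.55 DD/day.
Duration = 251 / 4.55 = 55.165 ≈ 55.2 days.

55.2 days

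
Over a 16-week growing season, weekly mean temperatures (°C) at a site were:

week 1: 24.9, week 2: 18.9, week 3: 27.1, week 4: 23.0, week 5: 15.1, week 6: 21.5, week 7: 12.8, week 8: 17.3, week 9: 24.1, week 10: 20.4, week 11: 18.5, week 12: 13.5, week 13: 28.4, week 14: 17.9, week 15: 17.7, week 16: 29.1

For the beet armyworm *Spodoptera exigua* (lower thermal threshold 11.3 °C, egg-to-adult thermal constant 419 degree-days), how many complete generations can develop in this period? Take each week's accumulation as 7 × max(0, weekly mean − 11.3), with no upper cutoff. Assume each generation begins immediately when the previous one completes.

Weekly DD (7 × max(0, T̄ − 11.3)): 95.2, 53.2, 110.6, 81.9, 26.6, 71.4, 10.5, 42.0, 89.6, 63.7, 50.4, 15.4, 119.7, 46.2, 44.8, 124.6.
Season total = 1045.8 DD.
Complete generations = ⌊1045.8 / 419⌋ = 2.

2 generations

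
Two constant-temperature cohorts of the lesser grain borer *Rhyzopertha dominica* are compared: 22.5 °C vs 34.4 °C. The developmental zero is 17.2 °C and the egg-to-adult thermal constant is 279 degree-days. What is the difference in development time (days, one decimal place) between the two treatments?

At 22.5 °C: 279 / (22.5 − 17.2) = 279 / 5.3 = 52.642 d.
At 34.4 °C: 279 / (34.4 − 17.2) = 279 / 17.2 = 16.221 d.
Difference = |52.642 − 16.221| = 36.421 ≈ 36.4 days.

36.4 days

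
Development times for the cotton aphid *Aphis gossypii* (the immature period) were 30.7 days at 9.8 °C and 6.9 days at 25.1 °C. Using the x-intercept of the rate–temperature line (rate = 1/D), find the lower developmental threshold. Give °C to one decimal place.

Equal thermal constants: D₁(T₁ − T_b) = D₂(T₂ − T_b).
30.7·(9.8 − T_b) = 6.9·(25.1 − T_b)
T_b = (30.7·9.8 − 6.9·25.1) / (30.7 − 6.9) = 127.67 / 23.8 = 5.364 °C ≈ 5.4 °C.

5.4 °C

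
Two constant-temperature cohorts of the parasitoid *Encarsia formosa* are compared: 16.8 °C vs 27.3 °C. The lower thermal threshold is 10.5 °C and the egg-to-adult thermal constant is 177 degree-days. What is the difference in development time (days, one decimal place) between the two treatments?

At 16.8 °C: 177 / (16.8 − 10.5) = 177 / 6.3 = 28.095 d.
At 27.3 °C: 177 / (27.3 − 10.5) = 177 / 16.8 = 10.536 d.
Difference = |28.095 − 10.536| = 17.560 ≈ 17.6 days.

17.6 days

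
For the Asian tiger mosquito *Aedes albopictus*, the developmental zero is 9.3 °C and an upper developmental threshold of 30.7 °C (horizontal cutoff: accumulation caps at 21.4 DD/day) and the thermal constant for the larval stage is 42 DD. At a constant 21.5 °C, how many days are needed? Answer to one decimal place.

Daily accumulation = 21.5 − 9.3 = 12.2 DD/day.
Duration = 42 / 12.2 = 3.443 ≈ 3.4 days.

3.4 days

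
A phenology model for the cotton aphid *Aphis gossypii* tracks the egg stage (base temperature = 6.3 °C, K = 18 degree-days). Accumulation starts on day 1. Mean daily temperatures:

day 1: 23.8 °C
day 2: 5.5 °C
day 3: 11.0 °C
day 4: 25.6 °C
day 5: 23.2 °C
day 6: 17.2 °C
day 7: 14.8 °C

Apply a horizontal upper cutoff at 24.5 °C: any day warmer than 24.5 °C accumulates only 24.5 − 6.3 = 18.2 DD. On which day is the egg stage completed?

Daily DD above 6.3 °C (capped at 18.2): 17.5, 0.0, 4.7, 18.2, 16.9, 10.9, 8.5.
Cumulative: 17.5, 17.5, 22.2, 40.4, 57.3, 68.2, 76.7.
The total first reaches 18 DD on day 3.

day 3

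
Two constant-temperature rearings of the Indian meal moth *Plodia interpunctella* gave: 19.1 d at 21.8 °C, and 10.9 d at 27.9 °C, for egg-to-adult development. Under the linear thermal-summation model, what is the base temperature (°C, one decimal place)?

13.7 °C

Linear rate model ⇒ the product D·(T − T_b) is constant across temperatures.
19.1·(21.8 − T_b) = 10.9·(27.9 − T_b)
T_b = (19.1·21.8 − 10.9·27.9) / (19.1 − 10.9) = 112.27 / 8.2 = 13.691 °C ≈ 13.7 °C.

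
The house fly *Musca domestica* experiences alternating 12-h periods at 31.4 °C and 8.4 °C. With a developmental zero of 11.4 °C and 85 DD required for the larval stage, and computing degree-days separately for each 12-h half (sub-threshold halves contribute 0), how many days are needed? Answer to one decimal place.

8.5 days

Day half: max(0, 31.4 − 11.4) × 0.5 = 20.0 × 0.5 = 10.00 DD.
Night half: max(0, 8.4 − 11.4) × 0.5 = 0.0 × 0.5 = 0.00 DD.
Per 24 h: 10.00 DD/day.
Duration = 85 / 10.00 = 8.500 ≈ 8.5 days.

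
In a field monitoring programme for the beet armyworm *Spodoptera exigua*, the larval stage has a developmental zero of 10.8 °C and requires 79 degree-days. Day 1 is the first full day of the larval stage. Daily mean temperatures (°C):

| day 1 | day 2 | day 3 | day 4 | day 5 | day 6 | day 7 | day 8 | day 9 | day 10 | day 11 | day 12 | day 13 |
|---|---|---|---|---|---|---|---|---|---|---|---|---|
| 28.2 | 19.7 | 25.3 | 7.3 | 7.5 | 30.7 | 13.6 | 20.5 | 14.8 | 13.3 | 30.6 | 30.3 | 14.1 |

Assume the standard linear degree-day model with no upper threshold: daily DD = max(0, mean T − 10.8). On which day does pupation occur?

day 10

Daily DD above 10.8 °C: 17.4, 8.9, 14.5, 0.0, 0.0, 19.9, 2.8, 9.7, 4.0, 2.5, 19.8, 19.5, 3.3.
Cumulative: 17.4, 26.3, 40.8, 40.8, 40.8, 60.7, 63.5, 73.2, 77.2, 79.7, 99.5, 119.0, 122.3.
The total first reaches 79 DD on day 10.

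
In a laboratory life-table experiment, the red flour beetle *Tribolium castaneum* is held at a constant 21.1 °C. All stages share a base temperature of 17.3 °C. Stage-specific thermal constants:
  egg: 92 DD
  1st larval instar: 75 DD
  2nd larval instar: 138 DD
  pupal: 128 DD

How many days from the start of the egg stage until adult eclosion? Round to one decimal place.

113.9 days

Daily accumulation at 21.1 °C = 21.1 − 17.3 = 3.8 DD/day.
Total K = 92 + 75 + 138 + 128 = 433 DD.
Total duration = 433 / 3.8 = 113.947 ≈ 113.9 days.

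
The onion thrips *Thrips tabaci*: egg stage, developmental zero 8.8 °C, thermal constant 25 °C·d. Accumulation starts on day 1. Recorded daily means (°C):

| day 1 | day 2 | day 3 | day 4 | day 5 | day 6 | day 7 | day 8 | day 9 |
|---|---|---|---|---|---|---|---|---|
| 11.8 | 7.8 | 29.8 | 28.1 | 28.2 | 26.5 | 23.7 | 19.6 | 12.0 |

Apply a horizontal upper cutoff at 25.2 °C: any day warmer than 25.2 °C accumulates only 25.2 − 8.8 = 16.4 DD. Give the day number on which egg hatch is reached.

day 4

Daily DD above 8.8 °C (capped at 16.4): 3.0, 0.0, 16.4, 16.4, 16.4, 16.4, 14.9, 10.8, 3.2.
Cumulative: 3.0, 3.0, 19.4, 35.8, 52.2, 68.6, 83.5, 94.3, 97.5.
The total first reaches 25 DD on day 4.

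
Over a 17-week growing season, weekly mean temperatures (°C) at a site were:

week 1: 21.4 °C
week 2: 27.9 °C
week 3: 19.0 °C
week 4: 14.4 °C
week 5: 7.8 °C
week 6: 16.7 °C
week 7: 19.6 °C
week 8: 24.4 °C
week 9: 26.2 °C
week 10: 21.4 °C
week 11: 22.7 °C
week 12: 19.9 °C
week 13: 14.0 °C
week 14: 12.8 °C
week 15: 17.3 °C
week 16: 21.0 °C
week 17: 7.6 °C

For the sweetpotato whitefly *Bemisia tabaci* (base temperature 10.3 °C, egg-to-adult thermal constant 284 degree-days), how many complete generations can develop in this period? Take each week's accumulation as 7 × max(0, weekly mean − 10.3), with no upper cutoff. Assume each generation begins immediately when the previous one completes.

Weekly DD (7 × max(0, T̄ − 10.3)): 77.7, 123.2, 60.9, 28.7, 0.0, 44.8, 65.1, 98.7, 111.3, 77.7, 86.8, 67.2, 25.9, 17.5, 49.0, 74.9, 0.0.
Season total = 1009.4 DD.
Complete generations = ⌊1009.4 / 284⌋ = 3.

3 generations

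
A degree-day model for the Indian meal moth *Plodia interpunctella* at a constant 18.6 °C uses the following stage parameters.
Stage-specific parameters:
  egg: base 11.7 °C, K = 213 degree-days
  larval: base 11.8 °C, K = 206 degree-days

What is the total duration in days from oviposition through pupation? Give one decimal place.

61.2 days

egg: 213 / (18.6 − 11.7) = 213 / 6.9 = 30.870 d.
larval: 206 / (18.6 − 11.8) = 206 / 6.8 = 30.294 d.
Sum = 61.164 ≈ 61.2 days.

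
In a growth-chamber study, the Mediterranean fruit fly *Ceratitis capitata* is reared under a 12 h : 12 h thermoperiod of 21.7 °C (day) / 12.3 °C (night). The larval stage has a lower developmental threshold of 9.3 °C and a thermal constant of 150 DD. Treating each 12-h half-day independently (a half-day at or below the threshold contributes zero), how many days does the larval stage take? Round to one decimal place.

19.5 days

Day half: max(0, 21.7 − 9.3) × 0.5 = 12.4 × 0.5 = 6.20 DD.
Night half: max(0, 12.3 − 9.3) × 0.5 = 3.0 × 0.5 = 1.50 DD.
Per 24 h: 7.70 DD/day.
Duration = 150 / 7.70 = 19.481 ≈ 19.5 days.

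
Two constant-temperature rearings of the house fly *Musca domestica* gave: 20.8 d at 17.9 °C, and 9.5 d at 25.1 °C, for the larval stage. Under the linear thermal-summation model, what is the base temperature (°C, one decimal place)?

11.8 °C

Linear rate model ⇒ the product D·(T − T_b) is constant across temperatures.
20.8·(17.9 − T_b) = 9.5·(25.1 − T_b)
T_b = (20.8·17.9 − 9.5·25.1) / (20.8 − 9.5) = 133.87 / 11.3 = 11.847 °C ≈ 11.8 °C.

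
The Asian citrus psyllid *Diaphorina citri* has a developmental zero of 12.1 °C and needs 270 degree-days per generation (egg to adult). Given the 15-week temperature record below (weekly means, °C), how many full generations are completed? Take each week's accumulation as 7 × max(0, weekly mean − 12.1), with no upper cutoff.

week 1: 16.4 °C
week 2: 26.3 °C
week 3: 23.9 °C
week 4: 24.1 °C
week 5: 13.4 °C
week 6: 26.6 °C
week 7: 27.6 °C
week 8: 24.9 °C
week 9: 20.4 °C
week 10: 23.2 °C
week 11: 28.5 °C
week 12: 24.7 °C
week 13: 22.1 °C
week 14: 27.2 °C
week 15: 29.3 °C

Weekly DD (7 × max(0, T̄ − 12.1)): 30.1, 99.4, 82.6, 84.0, 9.1, 101.5, 108.5, 89.6, 58.1, 77.7, 114.8, 88.2, 70.0, 105.7, 120.4.
Season total = 1239.7 DD.
Complete generations = ⌊1239.7 / 270⌋ = 4.

4 generations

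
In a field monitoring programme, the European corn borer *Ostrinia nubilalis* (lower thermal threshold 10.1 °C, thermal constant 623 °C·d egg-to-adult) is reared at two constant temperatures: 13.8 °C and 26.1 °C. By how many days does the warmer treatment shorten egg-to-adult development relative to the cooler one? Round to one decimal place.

129.4 days

At 13.8 °C: 623 / (13.8 − 10.1) = 623 / 3.7 = 168.378 d.
At 26.1 °C: 623 / (26.1 − 10.1) = 623 / 16.0 = 38.938 d.
Difference = |168.378 − 38.938| = 129.441 ≈ 129.4 days.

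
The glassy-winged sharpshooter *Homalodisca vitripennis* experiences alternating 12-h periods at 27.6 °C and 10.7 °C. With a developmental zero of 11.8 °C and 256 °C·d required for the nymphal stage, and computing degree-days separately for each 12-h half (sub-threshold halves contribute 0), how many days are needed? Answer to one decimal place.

32.4 days

Day half: max(0, 27.6 − 11.8) × 0.5 = 15.8 × 0.5 = 7.90 DD.
Night half: max(0, 10.7 − 11.8) × 0.5 = 0.0 × 0.5 = 0.00 DD.
Per 24 h: 7.90 DD/day.
Duration = 256 / 7.90 = 32.405 ≈ 32.4 days.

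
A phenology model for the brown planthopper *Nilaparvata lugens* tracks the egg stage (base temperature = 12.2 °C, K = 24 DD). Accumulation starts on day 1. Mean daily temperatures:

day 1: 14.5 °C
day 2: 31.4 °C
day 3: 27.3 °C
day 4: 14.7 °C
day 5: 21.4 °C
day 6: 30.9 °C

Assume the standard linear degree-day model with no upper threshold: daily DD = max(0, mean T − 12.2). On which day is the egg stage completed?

day 3

Daily DD above 12.2 °C: 2.3, 19.2, 15.1, 2.5, 9.2, 18.7.
Cumulative: 2.3, 21.5, 36.6, 39.1, 48.3, 67.0.
The total first reaches 24 DD on day 3.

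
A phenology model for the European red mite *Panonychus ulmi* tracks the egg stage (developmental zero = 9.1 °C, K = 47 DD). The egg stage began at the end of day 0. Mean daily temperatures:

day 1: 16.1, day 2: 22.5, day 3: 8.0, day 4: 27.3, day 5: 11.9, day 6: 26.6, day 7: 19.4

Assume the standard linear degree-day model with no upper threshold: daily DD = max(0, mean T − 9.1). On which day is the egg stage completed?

Daily DD above 9.1 °C: 7.0, 13.4, 0.0, 18.2, 2.8, 17.5, 10.3.
Cumulative: 7.0, 20.4, 20.4, 38.6, 41.4, 58.9, 69.2.
The total first reaches 47 DD on day 6.

day 6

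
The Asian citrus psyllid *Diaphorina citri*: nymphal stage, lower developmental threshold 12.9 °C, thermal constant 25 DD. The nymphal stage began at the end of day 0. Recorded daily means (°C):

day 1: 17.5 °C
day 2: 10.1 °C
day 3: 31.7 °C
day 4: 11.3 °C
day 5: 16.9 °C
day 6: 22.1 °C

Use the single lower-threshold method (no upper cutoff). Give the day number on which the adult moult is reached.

Daily DD above 12.9 °C: 4.6, 0.0, 18.8, 0.0, 4.0, 9.2.
Cumulative: 4.6, 4.6, 23.4, 23.4, 27.4, 36.6.
The total first reaches 25 DD on day 5.

day 5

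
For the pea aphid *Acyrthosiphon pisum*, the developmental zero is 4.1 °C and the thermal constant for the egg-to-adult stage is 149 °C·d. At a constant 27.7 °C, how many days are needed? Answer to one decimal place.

Daily accumulation = 27.7 − 4.1 = 23.6 DD/day.
Duration = 149 / 23.6 = 6.314 ≈ 6.3 days.

6.3 days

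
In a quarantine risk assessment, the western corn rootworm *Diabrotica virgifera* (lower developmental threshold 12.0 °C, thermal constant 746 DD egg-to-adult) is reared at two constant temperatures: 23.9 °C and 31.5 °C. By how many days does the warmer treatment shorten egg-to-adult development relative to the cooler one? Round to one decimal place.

At 23.9 °C: 746 / (23.9 − 12.0) = 746 / 11.9 = 62.689 d.
At 31.5 °C: 746 / (31.5 − 12.0) = 746 / 19.5 = 38.256 d.
Difference = |62.689 − 38.256| = 24.433 ≈ 24.4 days.

24.4 days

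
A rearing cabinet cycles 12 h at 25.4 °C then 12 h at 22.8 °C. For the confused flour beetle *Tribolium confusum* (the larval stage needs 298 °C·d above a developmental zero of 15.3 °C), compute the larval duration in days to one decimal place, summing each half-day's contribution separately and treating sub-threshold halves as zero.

33.9 days

Day half: max(0, 25.4 − 15.3) × 0.5 = 10.1 × 0.5 = 5.05 DD.
Night half: max(0, 22.8 − 15.3) × 0.5 = 7.5 × 0.5 = 3.75 DD.
Per 24 h: 8.80 DD/day.
Duration = 298 / 8.80 = 33.864 ≈ 33.9 days.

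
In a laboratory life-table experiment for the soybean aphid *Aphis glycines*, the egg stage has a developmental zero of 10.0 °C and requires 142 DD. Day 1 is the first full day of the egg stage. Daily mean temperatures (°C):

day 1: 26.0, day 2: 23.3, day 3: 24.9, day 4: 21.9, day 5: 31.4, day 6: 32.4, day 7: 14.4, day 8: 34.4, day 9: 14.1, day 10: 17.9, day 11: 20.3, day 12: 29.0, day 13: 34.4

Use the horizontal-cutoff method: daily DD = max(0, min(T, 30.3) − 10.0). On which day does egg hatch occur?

day 11

Daily DD above 10.0 °C (capped at 20.3): 16.0, 13.3, 14.9, 11.9, 20.3, 20.3, 4.4, 20.3, 4.1, 7.9, 10.3, 19.0, 20.3.
Cumulative: 16.0, 29.3, 44.2, 56.1, 76.4, 96.7, 101.1, 121.4, 125.5, 133.4, 143.7, 162.7, 183.0.
The total first reaches 142 DD on day 11.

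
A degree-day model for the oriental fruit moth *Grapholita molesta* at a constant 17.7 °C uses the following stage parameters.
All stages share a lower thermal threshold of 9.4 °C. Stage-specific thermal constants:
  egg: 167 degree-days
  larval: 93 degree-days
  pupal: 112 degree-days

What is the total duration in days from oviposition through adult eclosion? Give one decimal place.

Daily accumulation at 17.7 °C = 17.7 − 9.4 = 8.3 DD/day.
Total K = 167 + 93 + 112 = 372 DD.
Total duration = 372 / 8.3 = 44.819 ≈ 44.8 days.

44.8 days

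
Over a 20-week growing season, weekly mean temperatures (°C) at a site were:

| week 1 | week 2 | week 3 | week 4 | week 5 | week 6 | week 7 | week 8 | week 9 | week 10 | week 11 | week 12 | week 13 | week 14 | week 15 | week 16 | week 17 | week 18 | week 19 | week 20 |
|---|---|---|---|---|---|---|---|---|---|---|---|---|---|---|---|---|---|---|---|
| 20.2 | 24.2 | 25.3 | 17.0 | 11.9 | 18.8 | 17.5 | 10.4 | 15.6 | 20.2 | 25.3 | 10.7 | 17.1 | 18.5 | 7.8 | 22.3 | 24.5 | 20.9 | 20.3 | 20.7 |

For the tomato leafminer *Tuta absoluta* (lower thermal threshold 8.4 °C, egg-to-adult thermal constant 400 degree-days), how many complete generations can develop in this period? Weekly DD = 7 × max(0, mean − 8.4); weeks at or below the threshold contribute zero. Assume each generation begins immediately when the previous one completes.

Weekly DD (7 × max(0, T̄ − 8.4)): 82.6, 110.6, 118.3, 60.2, 24.5, 72.8, 63.7, 14.0, 50.4, 82.6, 118.3, 16.1, 60.9, 70.7, 0.0, 97.3, 112.7, 87.5, 83.3, 86.1.
Season total = 1412.6 DD.
Complete generations = ⌊1412.6 / 400⌋ = 3.

3 generations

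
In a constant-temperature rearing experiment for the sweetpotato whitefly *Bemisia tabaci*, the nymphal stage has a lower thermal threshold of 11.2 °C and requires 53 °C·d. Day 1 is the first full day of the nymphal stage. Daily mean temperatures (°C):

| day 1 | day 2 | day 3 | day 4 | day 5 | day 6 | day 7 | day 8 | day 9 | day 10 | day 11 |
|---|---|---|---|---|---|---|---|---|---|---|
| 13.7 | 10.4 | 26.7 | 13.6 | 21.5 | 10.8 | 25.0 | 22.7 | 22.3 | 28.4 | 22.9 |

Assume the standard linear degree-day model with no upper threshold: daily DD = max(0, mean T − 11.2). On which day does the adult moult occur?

Daily DD above 11.2 °C: 2.5, 0.0, 15.5, 2.4, 10.3, 0.0, 13.8, 11.5, 11.1, 17.2, 11.7.
Cumulative: 2.5, 2.5, 18.0, 20.4, 30.7, 30.7, 44.5, 56.0, 67.1, 84.3, 96.0.
The total first reaches 53 DD on day 8.

day 8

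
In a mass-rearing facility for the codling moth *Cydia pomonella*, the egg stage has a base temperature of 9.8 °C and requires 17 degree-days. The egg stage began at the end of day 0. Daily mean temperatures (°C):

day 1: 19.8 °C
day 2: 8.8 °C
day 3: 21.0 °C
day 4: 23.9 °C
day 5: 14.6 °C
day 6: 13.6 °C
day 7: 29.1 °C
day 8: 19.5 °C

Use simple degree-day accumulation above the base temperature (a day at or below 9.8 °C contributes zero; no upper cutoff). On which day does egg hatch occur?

Daily DD above 9.8 °C: 10.0, 0.0, 11.2, 14.1, 4.8, 3.8, 19.3, 9.7.
Cumulative: 10.0, 10.0, 21.2, 35.3, 40.1, 43.9, 63.2, 72.9.
The total first reaches 17 DD on day 3.

day 3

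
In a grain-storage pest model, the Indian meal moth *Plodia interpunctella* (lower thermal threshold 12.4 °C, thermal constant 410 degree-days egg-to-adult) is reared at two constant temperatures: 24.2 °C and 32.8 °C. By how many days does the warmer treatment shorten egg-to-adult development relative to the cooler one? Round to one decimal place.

At 24.2 °C: 410 / (24.2 − 12.4) = 410 / 11.8 = 34.746 d.
At 32.8 °C: 410 / (32.8 − 12.4) = 410 / 20.4 = 20.098 d.
Difference = |34.746 − 20.098| = 14.648 ≈ 14.6 days.

14.6 days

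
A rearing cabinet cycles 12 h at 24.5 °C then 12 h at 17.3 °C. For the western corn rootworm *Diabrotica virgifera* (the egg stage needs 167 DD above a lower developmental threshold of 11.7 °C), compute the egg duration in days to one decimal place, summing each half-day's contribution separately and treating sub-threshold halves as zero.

18.2 days

Day half: max(0, 24.5 − 11.7) × 0.5 = 12.8 × 0.5 = 6.40 DD.
Night half: max(0, 17.3 − 11.7) × 0.5 = 5.6 × 0.5 = 2.80 DD.
Per 24 h: 9.20 DD/day.
Duration = 167 / 9.20 = 18.152 ≈ 18.2 days.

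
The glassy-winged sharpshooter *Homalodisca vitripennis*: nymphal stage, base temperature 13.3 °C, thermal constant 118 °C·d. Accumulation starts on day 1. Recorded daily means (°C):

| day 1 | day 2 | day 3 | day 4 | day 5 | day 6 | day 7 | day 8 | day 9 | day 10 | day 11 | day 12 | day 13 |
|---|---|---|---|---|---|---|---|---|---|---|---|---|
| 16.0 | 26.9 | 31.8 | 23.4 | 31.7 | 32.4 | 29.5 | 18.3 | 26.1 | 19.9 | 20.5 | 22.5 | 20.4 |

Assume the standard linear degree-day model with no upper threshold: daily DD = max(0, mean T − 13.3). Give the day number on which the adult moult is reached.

Daily DD above 13.3 °C: 2.7, 13.6, 18.5, 10.1, 18.4, 19.1, 16.2, 5.0, 12.8, 6.6, 7.2, 9.2, 7.1.
Cumulative: 2.7, 16.3, 34.8, 44.9, 63.3, 82.4, 98.6, 103.6, 116.4, 123.0, 130.2, 139.4, 146.5.
The total first reaches 118 DD on day 10.

day 10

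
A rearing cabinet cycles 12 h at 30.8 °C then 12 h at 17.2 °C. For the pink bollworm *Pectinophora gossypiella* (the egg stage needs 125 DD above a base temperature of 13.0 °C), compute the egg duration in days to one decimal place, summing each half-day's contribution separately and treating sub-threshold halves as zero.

11.4 days

Day half: max(0, 30.8 − 13.0) × 0.5 = 17.8 × 0.5 = 8.90 DD.
Night half: max(0, 17.2 − 13.0) × 0.5 = 4.2 × 0.5 = 2.10 DD.
Per 24 h: 11.00 DD/day.
Duration = 125 / 11.00 = 11.364 ≈ 11.4 days.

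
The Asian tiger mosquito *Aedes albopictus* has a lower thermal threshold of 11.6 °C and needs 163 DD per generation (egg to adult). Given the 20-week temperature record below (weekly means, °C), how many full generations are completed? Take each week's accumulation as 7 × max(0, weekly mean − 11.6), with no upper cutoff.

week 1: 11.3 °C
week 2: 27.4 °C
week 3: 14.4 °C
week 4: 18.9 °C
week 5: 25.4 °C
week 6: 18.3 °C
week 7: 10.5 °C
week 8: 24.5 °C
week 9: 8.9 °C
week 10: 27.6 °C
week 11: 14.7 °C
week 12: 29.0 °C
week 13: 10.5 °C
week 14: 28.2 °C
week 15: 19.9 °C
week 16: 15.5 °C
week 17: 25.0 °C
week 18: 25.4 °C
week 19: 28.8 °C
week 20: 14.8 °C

7 generations

Weekly DD (7 × max(0, T̄ − 11.6)): 0.0, 110.6, 19.6, 51.1, 96.6, 46.9, 0.0, 90.3, 0.0, 112.0, 21.7, 121.8, 0.0, 116.2, 58.1, 27.3, 93.8, 96.6, 120.4, 22.4.
Season total = 1205.4 DD.
Complete generations = ⌊1205.4 / 163⌋ = 7.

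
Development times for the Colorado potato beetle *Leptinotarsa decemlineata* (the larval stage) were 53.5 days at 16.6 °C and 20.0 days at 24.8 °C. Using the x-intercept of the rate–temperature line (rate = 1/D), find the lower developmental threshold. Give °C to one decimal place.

11.7 °C

Under the model K = D·(T − T_b), so D₁·(T₁ − T_b) = D₂·(T₂ − T_b).
53.5·(16.6 − T_b) = 20.0·(24.8 − T_b)
T_b = (53.5·16.6 − 20.0·24.8) / (53.5 − 20.0) = 392.10 / 33.5 = 11.704 °C ≈ 11.7 °C.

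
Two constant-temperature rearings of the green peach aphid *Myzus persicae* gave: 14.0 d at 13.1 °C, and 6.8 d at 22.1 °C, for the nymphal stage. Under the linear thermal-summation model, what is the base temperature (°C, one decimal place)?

Under the model K = D·(T − T_b), so D₁·(T₁ − T_b) = D₂·(T₂ − T_b).
14.0·(13.1 − T_b) = 6.8·(22.1 − T_b)
T_b = (14.0·13.1 − 6.8·22.1) / (14.0 − 6.8) = 33.12 / 7.2 = 4.600 °C ≈ 4.6 °C.

4.6 °C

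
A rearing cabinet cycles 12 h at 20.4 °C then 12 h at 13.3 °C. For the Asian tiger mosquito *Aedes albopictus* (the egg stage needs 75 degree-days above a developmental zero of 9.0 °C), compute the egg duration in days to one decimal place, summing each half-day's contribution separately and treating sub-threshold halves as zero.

9.6 days

Day half: max(0, 20.4 − 9.0) × 0.5 = 11.4 × 0.5 = 5.70 DD.
Night half: max(0, 13.3 − 9.0) × 0.5 = 4.3 × 0.5 = 2.15 DD.
Per 24 h: 7.85 DD/day.
Duration = 75 / 7.85 = 9.554 ≈ 9.6 days.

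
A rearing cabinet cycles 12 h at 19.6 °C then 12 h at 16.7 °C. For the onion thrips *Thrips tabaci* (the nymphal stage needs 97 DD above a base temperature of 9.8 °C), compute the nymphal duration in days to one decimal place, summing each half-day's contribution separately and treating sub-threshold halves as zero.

Day half: max(0, 19.6 − 9.8) × 0.5 = 9.8 × 0.5 = 4.90 DD.
Night half: max(0, 16.7 − 9.8) × 0.5 = 6.9 × 0.5 = 3.45 DD.
Per 24 h: 8.35 DD/day.
Duration = 97 / 8.35 = 11.617 ≈ 11.6 days.

11.6 days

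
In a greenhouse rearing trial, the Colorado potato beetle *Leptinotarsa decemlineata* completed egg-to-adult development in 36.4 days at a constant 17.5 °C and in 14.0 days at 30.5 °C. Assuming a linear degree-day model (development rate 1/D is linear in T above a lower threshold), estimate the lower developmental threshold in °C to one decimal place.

9.4 °C

Under the model K = D·(T − T_b), so D₁·(T₁ − T_b) = D₂·(T₂ − T_b).
36.4·(17.5 − T_b) = 14.0·(30.5 − T_b)
T_b = (36.4·17.5 − 14.0·30.5) / (36.4 − 14.0) = 210.00 / 22.4 = 9.375 °C ≈ 9.4 °C.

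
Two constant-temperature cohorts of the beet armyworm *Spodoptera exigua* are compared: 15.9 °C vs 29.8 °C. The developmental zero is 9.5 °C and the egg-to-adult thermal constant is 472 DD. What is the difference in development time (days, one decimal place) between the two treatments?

At 15.9 °C: 472 / (15.9 − 9.5) = 472 / 6.4 = 73.750 d.
At 29.8 °C: 472 / (29.8 − 9.5) = 472 / 20.3 = 23.251 d.
Difference = |73.750 − 23.251| = 50.499 ≈ 50.5 days.

50.5 days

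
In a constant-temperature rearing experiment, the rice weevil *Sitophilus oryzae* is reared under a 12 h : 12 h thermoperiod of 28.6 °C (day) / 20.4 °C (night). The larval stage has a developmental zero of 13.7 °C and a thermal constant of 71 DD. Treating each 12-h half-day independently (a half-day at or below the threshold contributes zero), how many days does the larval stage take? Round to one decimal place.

Day half: max(0, 28.6 − 13.7) × 0.5 = 14.9 × 0.5 = 7.45 DD.
Night half: max(0, 20.4 − 13.7) × 0.5 = 6.7 × 0.5 = 3.35 DD.
Per 24 h: 10.80 DD/day.
Duration = 71 / 10.80 = 6.574 ≈ 6.6 days.

6.6 days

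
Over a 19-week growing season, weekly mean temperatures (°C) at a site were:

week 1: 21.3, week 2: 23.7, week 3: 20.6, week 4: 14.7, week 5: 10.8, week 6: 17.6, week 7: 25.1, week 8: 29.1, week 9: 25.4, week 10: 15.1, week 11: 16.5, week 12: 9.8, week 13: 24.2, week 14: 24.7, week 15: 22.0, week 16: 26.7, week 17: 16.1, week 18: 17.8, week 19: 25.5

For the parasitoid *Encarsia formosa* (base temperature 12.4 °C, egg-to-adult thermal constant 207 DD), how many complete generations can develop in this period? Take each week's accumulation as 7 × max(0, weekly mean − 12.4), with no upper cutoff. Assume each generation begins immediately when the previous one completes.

5 generations

Weekly DD (7 × max(0, T̄ − 12.4)): 62.3, 79.1, 57.4, 16.1, 0.0, 36.4, 88.9, 116.9, 91.0, 18.9, 28.7, 0.0, 82.6, 86.1, 67.2, 100.1, 25.9, 37.8, 91.7.
Season total = 1087.1 DD.
Complete generations = ⌊1087.1 / 207⌋ = 5.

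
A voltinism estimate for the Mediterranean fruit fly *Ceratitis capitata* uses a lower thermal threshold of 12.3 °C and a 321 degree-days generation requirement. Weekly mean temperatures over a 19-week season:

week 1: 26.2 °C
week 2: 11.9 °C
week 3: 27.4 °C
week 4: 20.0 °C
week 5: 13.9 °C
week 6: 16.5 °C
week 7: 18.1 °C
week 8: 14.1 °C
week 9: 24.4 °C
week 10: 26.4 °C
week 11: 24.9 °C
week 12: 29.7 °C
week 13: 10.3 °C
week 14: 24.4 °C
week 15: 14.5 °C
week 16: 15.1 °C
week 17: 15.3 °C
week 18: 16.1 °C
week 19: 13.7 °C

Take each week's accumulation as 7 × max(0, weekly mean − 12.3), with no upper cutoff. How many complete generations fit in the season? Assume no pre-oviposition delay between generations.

2 generations

Weekly DD (7 × max(0, T̄ − 12.3)): 97.3, 0.0, 105.7, 53.9, 11.2, 29.4, 40.6, 12.6, 84.7, 98.7, 88.2, 121.8, 0.0, 84.7, 15.4, 19.6, 21.0, 26.6, 9.8.
Season total = 921.2 DD.
Complete generations = ⌊921.2 / 321⌋ = 2.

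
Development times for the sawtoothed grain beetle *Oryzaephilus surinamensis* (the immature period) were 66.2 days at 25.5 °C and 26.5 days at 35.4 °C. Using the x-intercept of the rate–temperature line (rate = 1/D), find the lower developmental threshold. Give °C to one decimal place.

18.9 °C

Linear rate model ⇒ the product D·(T − T_b) is constant across temperatures.
66.2·(25.5 − T_b) = 26.5·(35.4 − T_b)
T_b = (66.2·25.5 − 26.5·35.4) / (66.2 − 26.5) = 750.00 / 39.7 = 18.892 °C ≈ 18.9 °C.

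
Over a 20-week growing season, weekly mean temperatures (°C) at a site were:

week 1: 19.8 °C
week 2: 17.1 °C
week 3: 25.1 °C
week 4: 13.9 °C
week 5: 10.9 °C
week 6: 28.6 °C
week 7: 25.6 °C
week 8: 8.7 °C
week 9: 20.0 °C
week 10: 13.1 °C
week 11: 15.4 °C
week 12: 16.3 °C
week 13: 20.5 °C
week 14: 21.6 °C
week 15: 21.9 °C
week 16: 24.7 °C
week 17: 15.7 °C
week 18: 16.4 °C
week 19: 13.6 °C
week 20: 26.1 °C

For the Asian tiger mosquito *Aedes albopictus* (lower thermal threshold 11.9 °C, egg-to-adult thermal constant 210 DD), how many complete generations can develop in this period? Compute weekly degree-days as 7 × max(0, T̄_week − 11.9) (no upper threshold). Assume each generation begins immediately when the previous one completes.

4 generations

Weekly DD (7 × max(0, T̄ − 11.9)): 55.3, 36.4, 92.4, 14.0, 0.0, 116.9, 95.9, 0.0, 56.7, 8.4, 24.5, 30.8, 60.2, 67.9, 70.0, 89.6, 26.6, 31.5, 11.9, 99.4.
Season total = 988.4 DD.
Complete generations = ⌊988.4 / 210⌋ = 4.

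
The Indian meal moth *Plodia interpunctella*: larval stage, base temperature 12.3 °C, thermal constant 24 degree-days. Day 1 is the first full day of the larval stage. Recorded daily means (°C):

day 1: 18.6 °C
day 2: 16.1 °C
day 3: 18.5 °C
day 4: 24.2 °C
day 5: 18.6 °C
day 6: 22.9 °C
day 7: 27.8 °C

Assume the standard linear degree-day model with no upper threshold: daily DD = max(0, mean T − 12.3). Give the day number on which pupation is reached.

day 4

Daily DD above 12.3 °C: 6.3, 3.8, 6.2, 11.9, 6.3, 10.6, 15.5.
Cumulative: 6.3, 10.1, 16.3, 28.2, 34.5, 45.1, 60.6.
The total first reaches 24 DD on day 4.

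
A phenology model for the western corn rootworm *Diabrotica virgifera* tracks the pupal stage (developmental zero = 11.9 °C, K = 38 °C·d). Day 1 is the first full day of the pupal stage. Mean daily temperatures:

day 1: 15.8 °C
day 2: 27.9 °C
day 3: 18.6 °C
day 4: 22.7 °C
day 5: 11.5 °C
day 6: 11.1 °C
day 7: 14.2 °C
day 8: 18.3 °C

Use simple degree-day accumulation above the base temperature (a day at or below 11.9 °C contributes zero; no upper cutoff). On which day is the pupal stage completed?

Daily DD above 11.9 °C: 3.9, 16.0, 6.7, 10.8, 0.0, 0.0, 2.3, 6.4.
Cumulative: 3.9, 19.9, 26.6, 37.4, 37.4, 37.4, 39.7, 46.1.
The total first reaches 38 DD on day 7.

day 7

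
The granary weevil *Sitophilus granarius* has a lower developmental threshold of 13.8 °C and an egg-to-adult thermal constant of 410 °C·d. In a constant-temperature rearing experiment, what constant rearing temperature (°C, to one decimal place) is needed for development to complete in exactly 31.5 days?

26.8 °C

Required daily accumulation = 410 / 31.5 = 13.016 DD/day.
T = T_base + 13.016 = 13.8 + 13.016 = 26.816 ≈ 26.8 °C.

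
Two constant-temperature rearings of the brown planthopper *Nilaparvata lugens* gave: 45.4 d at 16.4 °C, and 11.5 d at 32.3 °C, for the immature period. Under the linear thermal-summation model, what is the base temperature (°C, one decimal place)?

11.0 °C

Equal thermal constants: D₁(T₁ − T_b) = D₂(T₂ − T_b).
45.4·(16.4 − T_b) = 11.5·(32.3 − T_b)
T_b = (45.4·16.4 − 11.5·32.3) / (45.4 − 11.5) = 373.11 / 33.9 = 11.006 °C ≈ 11.0 °C.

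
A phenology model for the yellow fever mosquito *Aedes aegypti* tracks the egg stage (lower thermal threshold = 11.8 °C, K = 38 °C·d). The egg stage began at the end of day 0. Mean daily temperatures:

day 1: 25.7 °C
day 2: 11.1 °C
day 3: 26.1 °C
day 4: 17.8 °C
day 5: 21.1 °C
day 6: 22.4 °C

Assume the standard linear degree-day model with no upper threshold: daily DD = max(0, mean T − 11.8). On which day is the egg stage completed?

day 5

Daily DD above 11.8 °C: 13.9, 0.0, 14.3, 6.0, 9.3, 10.6.
Cumulative: 13.9, 13.9, 28.2, 34.2, 43.5, 54.1.
The total first reaches 38 DD on day 5.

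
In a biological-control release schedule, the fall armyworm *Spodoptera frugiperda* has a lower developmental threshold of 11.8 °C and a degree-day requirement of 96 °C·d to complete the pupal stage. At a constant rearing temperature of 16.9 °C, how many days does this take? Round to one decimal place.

Daily accumulation = 16.9 − 11.8 = 5.1 DD/day.
Duration = 96 / 5.1 = 18.824 ≈ 18.8 days.

18.8 days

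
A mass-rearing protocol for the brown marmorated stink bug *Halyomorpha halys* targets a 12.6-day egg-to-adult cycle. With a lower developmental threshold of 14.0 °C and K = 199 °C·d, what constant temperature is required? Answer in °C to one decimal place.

Required daily accumulation = 199 / 12.6 = 15.794 DD/day.
T = T_base + 15.794 = 14.0 + 15.794 = 29.794 ≈ 29.8 °C.

29.8 °C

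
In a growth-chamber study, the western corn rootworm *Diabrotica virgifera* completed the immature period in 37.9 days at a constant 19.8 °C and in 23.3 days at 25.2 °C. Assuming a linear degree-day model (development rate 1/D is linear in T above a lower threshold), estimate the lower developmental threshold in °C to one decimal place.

Equal thermal constants: D₁(T₁ − T_b) = D₂(T₂ − T_b).
37.9·(19.8 − T_b) = 23.3·(25.2 − T_b)
T_b = (37.9·19.8 − 23.3·25.2) / (37.9 − 23.3) = 163.26 / 14.6 = 11.182 °C ≈ 11.2 °C.

11.2 °C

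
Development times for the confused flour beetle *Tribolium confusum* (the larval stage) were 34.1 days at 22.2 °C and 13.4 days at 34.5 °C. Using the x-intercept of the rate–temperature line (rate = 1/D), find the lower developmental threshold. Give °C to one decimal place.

14.2 °C

Equal thermal constants: D₁(T₁ − T_b) = D₂(T₂ − T_b).
34.1·(22.2 − T_b) = 13.4·(34.5 − T_b)
T_b = (34.1·22.2 − 13.4·34.5) / (34.1 − 13.4) = 294.72 / 20.7 = 14.238 °C ≈ 14.2 °C.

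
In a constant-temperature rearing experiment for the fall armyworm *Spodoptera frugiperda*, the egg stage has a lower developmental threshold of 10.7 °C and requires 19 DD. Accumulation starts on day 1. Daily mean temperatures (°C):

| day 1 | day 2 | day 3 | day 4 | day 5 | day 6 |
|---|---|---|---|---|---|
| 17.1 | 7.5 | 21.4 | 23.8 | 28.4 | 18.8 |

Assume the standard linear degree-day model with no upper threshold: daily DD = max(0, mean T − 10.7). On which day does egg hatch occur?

day 4

Daily DD above 10.7 °C: 6.4, 0.0, 10.7, 13.1, 17.7, 8.1.
Cumulative: 6.4, 6.4, 17.1, 30.2, 47.9, 56.0.
The total first reaches 19 DD on day 4.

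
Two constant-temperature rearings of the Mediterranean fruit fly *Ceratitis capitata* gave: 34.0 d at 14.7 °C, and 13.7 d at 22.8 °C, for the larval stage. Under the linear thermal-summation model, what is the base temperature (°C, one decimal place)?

Under the model K = D·(T − T_b), so D₁·(T₁ − T_b) = D₂·(T₂ − T_b).
34.0·(14.7 − T_b) = 13.7·(22.8 − T_b)
T_b = (34.0·14.7 − 13.7·22.8) / (34.0 − 13.7) = 187.44 / 20.3 = 9.233 °C ≈ 9.2 °C.

9.2 °C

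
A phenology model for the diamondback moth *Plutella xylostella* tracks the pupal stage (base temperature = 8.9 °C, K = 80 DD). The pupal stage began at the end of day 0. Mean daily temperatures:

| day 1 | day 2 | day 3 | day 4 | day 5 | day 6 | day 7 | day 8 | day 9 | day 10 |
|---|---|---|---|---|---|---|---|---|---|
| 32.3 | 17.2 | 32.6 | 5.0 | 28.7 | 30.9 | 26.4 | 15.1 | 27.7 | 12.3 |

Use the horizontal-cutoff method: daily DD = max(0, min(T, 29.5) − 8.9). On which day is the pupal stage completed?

Daily DD above 8.9 °C (capped at 20.6): 20.6, 8.3, 20.6, 0.0, 19.8, 20.6, 17.5, 6.2, 18.8, 3.4.
Cumulative: 20.6, 28.9, 49.5, 49.5, 69.3, 89.9, 107.4, 113.6, 132.4, 135.8.
The total first reaches 80 DD on day 6.

day 6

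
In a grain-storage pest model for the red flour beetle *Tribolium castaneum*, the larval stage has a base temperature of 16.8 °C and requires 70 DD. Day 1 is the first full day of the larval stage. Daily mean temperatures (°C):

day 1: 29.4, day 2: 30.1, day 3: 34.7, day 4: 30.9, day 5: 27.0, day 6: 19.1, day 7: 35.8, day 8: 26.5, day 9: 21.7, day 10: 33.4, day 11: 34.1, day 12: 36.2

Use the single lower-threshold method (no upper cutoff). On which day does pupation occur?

Daily DD above 16.8 °C: 12.6, 13.3, 17.9, 14.1, 10.2, 2.3, 19.0, 9.7, 4.9, 16.6, 17.3, 19.4.
Cumulative: 12.6, 25.9, 43.8, 57.9, 68.1, 70.4, 89.4, 99.1, 104.0, 120.6, 137.9, 157.3.
The total first reaches 70 DD on day 6.

day 6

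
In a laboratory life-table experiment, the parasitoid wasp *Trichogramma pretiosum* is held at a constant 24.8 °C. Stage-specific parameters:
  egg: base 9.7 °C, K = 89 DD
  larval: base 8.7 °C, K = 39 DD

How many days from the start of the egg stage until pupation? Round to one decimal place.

8.3 days

egg: 89 / (24.8 − 9.7) = 89 / 15.1 = 5.894 d.
larval: 39 / (24.8 − 8.7) = 39 / 16.1 = 2.422 d.
Sum = 8.316 ≈ 8.3 days.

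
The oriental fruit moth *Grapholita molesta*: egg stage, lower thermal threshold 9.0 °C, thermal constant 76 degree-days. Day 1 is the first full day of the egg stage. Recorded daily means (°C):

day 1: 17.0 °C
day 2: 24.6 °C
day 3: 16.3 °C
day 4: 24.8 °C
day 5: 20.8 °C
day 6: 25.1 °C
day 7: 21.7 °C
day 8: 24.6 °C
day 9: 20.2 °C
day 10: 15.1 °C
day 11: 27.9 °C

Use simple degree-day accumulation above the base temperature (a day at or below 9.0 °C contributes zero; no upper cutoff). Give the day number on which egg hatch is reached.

Daily DD above 9.0 °C: 8.0, 15.6, 7.3, 15.8, 11.8, 16.1, 12.7, 15.6, 11.2, 6.1, 18.9.
Cumulative: 8.0, 23.6, 30.9, 46.7, 58.5, 74.6, 87.3, 102.9, 114.1, 120.2, 139.1.
The total first reaches 76 DD on day 7.

day 7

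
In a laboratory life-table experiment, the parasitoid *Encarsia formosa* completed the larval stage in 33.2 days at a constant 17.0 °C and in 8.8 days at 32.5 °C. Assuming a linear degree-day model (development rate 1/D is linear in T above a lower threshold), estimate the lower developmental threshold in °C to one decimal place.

Linear rate model ⇒ the product D·(T − T_b) is constant across temperatures.
33.2·(17.0 − T_b) = 8.8·(32.5 − T_b)
T_b = (33.2·17.0 − 8.8·32.5) / (33.2 − 8.8) = 278.40 / 24.4 = 11.410 °C ≈ 11.4 °C.

11.4 °C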